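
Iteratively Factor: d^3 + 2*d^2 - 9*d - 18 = (d + 3)*(d^2 - d - 6) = (d - 3)*(d + 3)*(d + 2)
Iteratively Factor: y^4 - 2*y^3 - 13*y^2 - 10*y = (y + 2)*(y^3 - 4*y^2 - 5*y) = (y - 5)*(y + 2)*(y^2 + y) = (y - 5)*(y + 1)*(y + 2)*(y)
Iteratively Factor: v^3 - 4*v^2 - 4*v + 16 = (v - 4)*(v^2 - 4) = (v - 4)*(v + 2)*(v - 2)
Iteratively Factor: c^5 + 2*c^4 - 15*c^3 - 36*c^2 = (c + 3)*(c^4 - c^3 - 12*c^2) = c*(c + 3)*(c^3 - c^2 - 12*c) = c^2*(c + 3)*(c^2 - c - 12) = c^2*(c - 4)*(c + 3)*(c + 3)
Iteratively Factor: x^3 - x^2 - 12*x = (x - 4)*(x^2 + 3*x) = x*(x - 4)*(x + 3)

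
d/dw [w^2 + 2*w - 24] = 2*w + 2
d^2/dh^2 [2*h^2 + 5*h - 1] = 4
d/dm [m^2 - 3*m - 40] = 2*m - 3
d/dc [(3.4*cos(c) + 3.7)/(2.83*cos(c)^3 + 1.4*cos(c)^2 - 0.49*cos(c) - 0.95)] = (19.244*cos(c)^3 + 36.173*cos(c)^2 + 10.36*cos(c) + 1.417)*sin(c)/(8.0089*cos(c)^6 + 7.924*cos(c)^5 - 0.8134*cos(c)^4 - 6.749*cos(c)^3 - 2.4199*cos(c)^2 + 0.931*cos(c) + 0.9025)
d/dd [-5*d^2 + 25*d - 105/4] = 25 - 10*d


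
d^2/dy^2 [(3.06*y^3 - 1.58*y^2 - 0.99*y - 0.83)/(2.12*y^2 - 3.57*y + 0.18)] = (-1.13686837721616e-13*y^4 + 42.84834*y^3 - 30.56268*y^2 + 40.5522*y - 21.89781)/(9.528128*y^6 - 48.135024*y^5 + 83.48454*y^4 - 53.673165*y^3 + 7.08831*y^2 - 0.347004*y + 0.005832)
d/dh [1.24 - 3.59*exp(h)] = -3.59*exp(h)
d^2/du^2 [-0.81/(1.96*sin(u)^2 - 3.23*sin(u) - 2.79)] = (-12.446784*sin(u)^4 + 15.383844*sin(u)^3 - 7.498089*sin(u)^2 - 23.468211*sin(u) + 25.760106)/(-1.96*sin(u)^2 + 3.23*sin(u) + 2.79)^3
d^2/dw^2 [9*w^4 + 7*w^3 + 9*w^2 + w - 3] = 108*w^2 + 42*w + 18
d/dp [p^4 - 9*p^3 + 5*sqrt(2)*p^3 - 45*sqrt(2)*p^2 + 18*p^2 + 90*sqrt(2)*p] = 4*p^3 - 27*p^2 + 15*sqrt(2)*p^2 - 90*sqrt(2)*p + 36*p + 90*sqrt(2)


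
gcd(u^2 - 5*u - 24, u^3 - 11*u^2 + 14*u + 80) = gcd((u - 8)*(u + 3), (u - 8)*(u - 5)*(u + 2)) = u - 8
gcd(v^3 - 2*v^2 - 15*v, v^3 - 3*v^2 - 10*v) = v^2 - 5*v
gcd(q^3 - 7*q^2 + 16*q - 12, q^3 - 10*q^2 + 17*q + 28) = 1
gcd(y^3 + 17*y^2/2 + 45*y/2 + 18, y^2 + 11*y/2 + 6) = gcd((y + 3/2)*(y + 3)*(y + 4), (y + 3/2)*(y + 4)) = y^2 + 11*y/2 + 6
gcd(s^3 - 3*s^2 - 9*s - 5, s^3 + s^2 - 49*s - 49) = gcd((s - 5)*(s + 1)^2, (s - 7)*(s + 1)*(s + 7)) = s + 1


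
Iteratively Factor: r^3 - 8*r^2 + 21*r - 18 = (r - 2)*(r^2 - 6*r + 9) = (r - 3)*(r - 2)*(r - 3)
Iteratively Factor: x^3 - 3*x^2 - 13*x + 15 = (x - 1)*(x^2 - 2*x - 15) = (x - 5)*(x - 1)*(x + 3)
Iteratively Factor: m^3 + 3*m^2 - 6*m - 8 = (m + 4)*(m^2 - m - 2) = (m + 1)*(m + 4)*(m - 2)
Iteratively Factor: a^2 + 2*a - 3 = (a + 3)*(a - 1)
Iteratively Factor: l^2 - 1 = (l + 1)*(l - 1)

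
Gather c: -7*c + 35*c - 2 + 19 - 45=28*c - 28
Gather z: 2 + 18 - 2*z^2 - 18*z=-2*z^2 - 18*z + 20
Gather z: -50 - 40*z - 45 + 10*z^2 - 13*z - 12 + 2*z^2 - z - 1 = 12*z^2 - 54*z - 108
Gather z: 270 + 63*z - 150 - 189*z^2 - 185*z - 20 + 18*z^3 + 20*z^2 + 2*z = 18*z^3 - 169*z^2 - 120*z + 100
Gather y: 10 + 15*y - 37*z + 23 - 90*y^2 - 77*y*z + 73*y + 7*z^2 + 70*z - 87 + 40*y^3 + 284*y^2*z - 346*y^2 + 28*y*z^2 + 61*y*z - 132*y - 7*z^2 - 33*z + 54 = 40*y^3 + y^2*(284*z - 436) + y*(28*z^2 - 16*z - 44)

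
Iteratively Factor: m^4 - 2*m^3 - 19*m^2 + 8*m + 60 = (m + 3)*(m^3 - 5*m^2 - 4*m + 20) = (m + 2)*(m + 3)*(m^2 - 7*m + 10) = (m - 2)*(m + 2)*(m + 3)*(m - 5)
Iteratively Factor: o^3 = (o)*(o^2) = o^2*(o)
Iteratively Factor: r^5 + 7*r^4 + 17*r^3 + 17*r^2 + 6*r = (r + 1)*(r^4 + 6*r^3 + 11*r^2 + 6*r) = (r + 1)^2*(r^3 + 5*r^2 + 6*r) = (r + 1)^2*(r + 3)*(r^2 + 2*r) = r*(r + 1)^2*(r + 3)*(r + 2)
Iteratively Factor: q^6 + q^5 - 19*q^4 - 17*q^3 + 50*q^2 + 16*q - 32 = (q + 4)*(q^5 - 3*q^4 - 7*q^3 + 11*q^2 + 6*q - 8) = (q - 4)*(q + 4)*(q^4 + q^3 - 3*q^2 - q + 2) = (q - 4)*(q - 1)*(q + 4)*(q^3 + 2*q^2 - q - 2) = (q - 4)*(q - 1)^2*(q + 4)*(q^2 + 3*q + 2) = (q - 4)*(q - 1)^2*(q + 1)*(q + 4)*(q + 2)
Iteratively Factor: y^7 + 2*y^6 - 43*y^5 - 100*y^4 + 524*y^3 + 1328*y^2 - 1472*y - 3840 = (y - 4)*(y^6 + 6*y^5 - 19*y^4 - 176*y^3 - 180*y^2 + 608*y + 960) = (y - 4)*(y + 4)*(y^5 + 2*y^4 - 27*y^3 - 68*y^2 + 92*y + 240) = (y - 4)*(y + 3)*(y + 4)*(y^4 - y^3 - 24*y^2 + 4*y + 80) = (y - 4)*(y + 2)*(y + 3)*(y + 4)*(y^3 - 3*y^2 - 18*y + 40) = (y - 4)*(y + 2)*(y + 3)*(y + 4)^2*(y^2 - 7*y + 10) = (y - 4)*(y - 2)*(y + 2)*(y + 3)*(y + 4)^2*(y - 5)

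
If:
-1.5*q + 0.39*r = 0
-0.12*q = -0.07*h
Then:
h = 0.445714285714286*r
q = 0.26*r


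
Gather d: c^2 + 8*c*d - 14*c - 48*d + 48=c^2 - 14*c + d*(8*c - 48) + 48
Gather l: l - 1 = l - 1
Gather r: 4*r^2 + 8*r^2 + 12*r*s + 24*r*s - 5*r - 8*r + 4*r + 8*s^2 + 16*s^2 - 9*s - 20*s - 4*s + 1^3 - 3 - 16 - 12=12*r^2 + r*(36*s - 9) + 24*s^2 - 33*s - 30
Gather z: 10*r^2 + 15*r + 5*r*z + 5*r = 10*r^2 + 5*r*z + 20*r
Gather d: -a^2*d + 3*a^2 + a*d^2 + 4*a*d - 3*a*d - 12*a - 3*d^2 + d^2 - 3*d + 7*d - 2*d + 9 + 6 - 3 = 3*a^2 - 12*a + d^2*(a - 2) + d*(-a^2 + a + 2) + 12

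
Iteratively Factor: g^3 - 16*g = (g + 4)*(g^2 - 4*g) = (g - 4)*(g + 4)*(g)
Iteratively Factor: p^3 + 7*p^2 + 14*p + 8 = (p + 1)*(p^2 + 6*p + 8) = (p + 1)*(p + 4)*(p + 2)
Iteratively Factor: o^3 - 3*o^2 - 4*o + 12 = (o - 2)*(o^2 - o - 6) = (o - 2)*(o + 2)*(o - 3)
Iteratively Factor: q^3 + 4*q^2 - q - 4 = (q - 1)*(q^2 + 5*q + 4) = (q - 1)*(q + 1)*(q + 4)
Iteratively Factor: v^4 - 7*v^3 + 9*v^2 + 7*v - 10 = (v - 1)*(v^3 - 6*v^2 + 3*v + 10) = (v - 1)*(v + 1)*(v^2 - 7*v + 10) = (v - 2)*(v - 1)*(v + 1)*(v - 5)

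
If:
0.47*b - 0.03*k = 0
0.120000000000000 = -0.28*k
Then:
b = -0.03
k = -0.43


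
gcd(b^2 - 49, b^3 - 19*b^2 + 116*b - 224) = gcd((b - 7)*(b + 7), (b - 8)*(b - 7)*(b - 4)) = b - 7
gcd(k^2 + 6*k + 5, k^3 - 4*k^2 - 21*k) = 1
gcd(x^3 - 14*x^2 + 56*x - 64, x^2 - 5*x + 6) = x - 2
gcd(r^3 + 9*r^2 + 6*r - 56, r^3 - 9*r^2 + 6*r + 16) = r - 2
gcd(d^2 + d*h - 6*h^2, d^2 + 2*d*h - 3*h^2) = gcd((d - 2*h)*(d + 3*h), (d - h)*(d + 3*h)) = d + 3*h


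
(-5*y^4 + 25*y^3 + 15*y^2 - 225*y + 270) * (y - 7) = -5*y^5 + 60*y^4 - 160*y^3 - 330*y^2 + 1845*y - 1890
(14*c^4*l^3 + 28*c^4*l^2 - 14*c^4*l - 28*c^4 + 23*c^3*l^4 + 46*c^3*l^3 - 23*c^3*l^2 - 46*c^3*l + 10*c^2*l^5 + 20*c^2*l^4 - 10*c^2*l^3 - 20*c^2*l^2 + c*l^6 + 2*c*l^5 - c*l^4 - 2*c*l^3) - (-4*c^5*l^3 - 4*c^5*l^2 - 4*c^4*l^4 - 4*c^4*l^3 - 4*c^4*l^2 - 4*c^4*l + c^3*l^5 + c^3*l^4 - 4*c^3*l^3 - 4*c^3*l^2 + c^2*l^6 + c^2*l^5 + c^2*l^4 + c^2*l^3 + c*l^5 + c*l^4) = 4*c^5*l^3 + 4*c^5*l^2 + 4*c^4*l^4 + 18*c^4*l^3 + 32*c^4*l^2 - 10*c^4*l - 28*c^4 - c^3*l^5 + 22*c^3*l^4 + 50*c^3*l^3 - 19*c^3*l^2 - 46*c^3*l - c^2*l^6 + 9*c^2*l^5 + 19*c^2*l^4 - 11*c^2*l^3 - 20*c^2*l^2 + c*l^6 + c*l^5 - 2*c*l^4 - 2*c*l^3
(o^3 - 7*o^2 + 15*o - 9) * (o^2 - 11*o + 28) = o^5 - 18*o^4 + 120*o^3 - 370*o^2 + 519*o - 252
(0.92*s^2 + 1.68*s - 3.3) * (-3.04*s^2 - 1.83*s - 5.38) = -2.7968*s^4 - 6.7908*s^3 + 2.008*s^2 - 2.9994*s + 17.754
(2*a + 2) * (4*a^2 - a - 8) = 8*a^3 + 6*a^2 - 18*a - 16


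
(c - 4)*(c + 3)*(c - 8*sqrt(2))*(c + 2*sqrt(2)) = c^4 - 6*sqrt(2)*c^3 - c^3 - 44*c^2 + 6*sqrt(2)*c^2 + 32*c + 72*sqrt(2)*c + 384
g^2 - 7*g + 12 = (g - 4)*(g - 3)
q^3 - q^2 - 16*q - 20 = (q - 5)*(q + 2)^2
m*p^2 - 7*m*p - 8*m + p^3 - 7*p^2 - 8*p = (m + p)*(p - 8)*(p + 1)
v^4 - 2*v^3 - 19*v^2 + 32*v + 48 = (v - 4)*(v - 3)*(v + 1)*(v + 4)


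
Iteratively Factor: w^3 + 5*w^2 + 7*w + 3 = (w + 3)*(w^2 + 2*w + 1) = (w + 1)*(w + 3)*(w + 1)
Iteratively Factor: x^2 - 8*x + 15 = (x - 5)*(x - 3)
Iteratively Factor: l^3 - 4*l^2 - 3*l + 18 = (l - 3)*(l^2 - l - 6) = (l - 3)*(l + 2)*(l - 3)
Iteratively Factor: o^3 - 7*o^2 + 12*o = (o - 3)*(o^2 - 4*o) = o*(o - 3)*(o - 4)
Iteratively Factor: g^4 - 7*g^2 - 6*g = (g + 2)*(g^3 - 2*g^2 - 3*g) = g*(g + 2)*(g^2 - 2*g - 3) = g*(g + 1)*(g + 2)*(g - 3)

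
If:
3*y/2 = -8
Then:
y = -16/3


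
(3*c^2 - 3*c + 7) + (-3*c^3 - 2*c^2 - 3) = -3*c^3 + c^2 - 3*c + 4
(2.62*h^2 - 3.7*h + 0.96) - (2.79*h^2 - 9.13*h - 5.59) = -0.17*h^2 + 5.43*h + 6.55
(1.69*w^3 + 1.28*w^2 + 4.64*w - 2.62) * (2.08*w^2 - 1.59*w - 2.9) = 3.5152*w^5 - 0.0246999999999997*w^4 + 2.715*w^3 - 16.5392*w^2 - 9.2902*w + 7.598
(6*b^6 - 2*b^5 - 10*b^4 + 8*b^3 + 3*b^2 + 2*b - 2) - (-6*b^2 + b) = 6*b^6 - 2*b^5 - 10*b^4 + 8*b^3 + 9*b^2 + b - 2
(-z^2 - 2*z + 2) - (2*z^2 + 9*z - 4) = -3*z^2 - 11*z + 6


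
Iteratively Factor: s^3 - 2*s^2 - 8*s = (s + 2)*(s^2 - 4*s) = (s - 4)*(s + 2)*(s)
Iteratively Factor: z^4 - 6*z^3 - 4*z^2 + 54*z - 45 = (z - 3)*(z^3 - 3*z^2 - 13*z + 15) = (z - 5)*(z - 3)*(z^2 + 2*z - 3) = (z - 5)*(z - 3)*(z + 3)*(z - 1)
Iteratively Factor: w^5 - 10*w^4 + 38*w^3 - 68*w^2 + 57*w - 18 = (w - 2)*(w^4 - 8*w^3 + 22*w^2 - 24*w + 9) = (w - 3)*(w - 2)*(w^3 - 5*w^2 + 7*w - 3) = (w - 3)*(w - 2)*(w - 1)*(w^2 - 4*w + 3) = (w - 3)*(w - 2)*(w - 1)^2*(w - 3)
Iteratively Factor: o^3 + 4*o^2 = (o)*(o^2 + 4*o) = o^2*(o + 4)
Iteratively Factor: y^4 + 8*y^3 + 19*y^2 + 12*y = (y + 3)*(y^3 + 5*y^2 + 4*y) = (y + 3)*(y + 4)*(y^2 + y) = y*(y + 3)*(y + 4)*(y + 1)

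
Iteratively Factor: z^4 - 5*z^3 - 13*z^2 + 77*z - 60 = (z - 1)*(z^3 - 4*z^2 - 17*z + 60) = (z - 5)*(z - 1)*(z^2 + z - 12) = (z - 5)*(z - 1)*(z + 4)*(z - 3)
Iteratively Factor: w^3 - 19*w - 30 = (w + 3)*(w^2 - 3*w - 10) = (w - 5)*(w + 3)*(w + 2)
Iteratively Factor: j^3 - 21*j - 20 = (j + 1)*(j^2 - j - 20) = (j - 5)*(j + 1)*(j + 4)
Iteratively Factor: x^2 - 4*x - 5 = (x - 5)*(x + 1)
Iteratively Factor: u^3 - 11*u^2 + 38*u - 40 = (u - 2)*(u^2 - 9*u + 20) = (u - 5)*(u - 2)*(u - 4)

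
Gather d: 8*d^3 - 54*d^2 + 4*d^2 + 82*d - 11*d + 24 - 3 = 8*d^3 - 50*d^2 + 71*d + 21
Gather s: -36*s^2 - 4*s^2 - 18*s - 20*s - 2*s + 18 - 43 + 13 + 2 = -40*s^2 - 40*s - 10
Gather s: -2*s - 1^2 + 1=-2*s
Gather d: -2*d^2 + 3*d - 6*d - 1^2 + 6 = -2*d^2 - 3*d + 5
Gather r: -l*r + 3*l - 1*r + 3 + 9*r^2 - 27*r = 3*l + 9*r^2 + r*(-l - 28) + 3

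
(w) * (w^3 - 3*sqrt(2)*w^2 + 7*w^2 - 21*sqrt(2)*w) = w^4 - 3*sqrt(2)*w^3 + 7*w^3 - 21*sqrt(2)*w^2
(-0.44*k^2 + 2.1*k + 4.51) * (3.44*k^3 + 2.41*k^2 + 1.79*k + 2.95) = -1.5136*k^5 + 6.1636*k^4 + 19.7878*k^3 + 13.3301*k^2 + 14.2679*k + 13.3045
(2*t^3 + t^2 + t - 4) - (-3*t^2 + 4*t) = 2*t^3 + 4*t^2 - 3*t - 4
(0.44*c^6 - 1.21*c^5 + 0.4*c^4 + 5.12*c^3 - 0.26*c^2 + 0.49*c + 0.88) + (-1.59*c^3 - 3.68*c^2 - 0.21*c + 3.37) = 0.44*c^6 - 1.21*c^5 + 0.4*c^4 + 3.53*c^3 - 3.94*c^2 + 0.28*c + 4.25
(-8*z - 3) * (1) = -8*z - 3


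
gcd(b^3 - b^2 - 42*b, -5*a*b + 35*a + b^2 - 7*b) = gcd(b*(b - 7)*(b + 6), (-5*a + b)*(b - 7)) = b - 7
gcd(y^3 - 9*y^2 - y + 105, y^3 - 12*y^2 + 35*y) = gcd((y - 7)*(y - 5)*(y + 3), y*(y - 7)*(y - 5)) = y^2 - 12*y + 35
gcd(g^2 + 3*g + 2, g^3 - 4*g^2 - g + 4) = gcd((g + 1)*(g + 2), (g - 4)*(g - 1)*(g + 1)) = g + 1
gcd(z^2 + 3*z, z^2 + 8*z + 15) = z + 3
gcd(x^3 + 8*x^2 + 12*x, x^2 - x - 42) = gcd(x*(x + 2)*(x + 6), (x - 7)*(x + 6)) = x + 6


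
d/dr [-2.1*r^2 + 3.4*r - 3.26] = 3.4 - 4.2*r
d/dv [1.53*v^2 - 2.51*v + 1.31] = 3.06*v - 2.51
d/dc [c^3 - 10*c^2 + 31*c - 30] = 3*c^2 - 20*c + 31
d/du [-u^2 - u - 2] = -2*u - 1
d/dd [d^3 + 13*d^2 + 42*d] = 3*d^2 + 26*d + 42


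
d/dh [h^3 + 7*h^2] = h*(3*h + 14)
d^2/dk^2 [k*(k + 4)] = 2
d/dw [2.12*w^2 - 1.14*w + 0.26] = 4.24*w - 1.14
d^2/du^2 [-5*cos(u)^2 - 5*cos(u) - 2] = 5*cos(u) + 10*cos(2*u)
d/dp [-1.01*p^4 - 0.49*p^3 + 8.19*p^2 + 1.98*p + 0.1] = -4.04*p^3 - 1.47*p^2 + 16.38*p + 1.98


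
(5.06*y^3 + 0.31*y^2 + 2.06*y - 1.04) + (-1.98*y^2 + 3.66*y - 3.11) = 5.06*y^3 - 1.67*y^2 + 5.72*y - 4.15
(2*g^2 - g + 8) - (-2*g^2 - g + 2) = 4*g^2 + 6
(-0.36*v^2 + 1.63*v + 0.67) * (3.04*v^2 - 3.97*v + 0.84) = -1.0944*v^4 + 6.3844*v^3 - 4.7367*v^2 - 1.2907*v + 0.5628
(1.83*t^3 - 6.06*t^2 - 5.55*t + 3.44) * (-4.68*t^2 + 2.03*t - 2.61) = -8.5644*t^5 + 32.0757*t^4 + 8.8959*t^3 - 11.5491*t^2 + 21.4687*t - 8.9784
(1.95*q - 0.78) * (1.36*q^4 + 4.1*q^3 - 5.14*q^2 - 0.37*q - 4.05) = 2.652*q^5 + 6.9342*q^4 - 13.221*q^3 + 3.2877*q^2 - 7.6089*q + 3.159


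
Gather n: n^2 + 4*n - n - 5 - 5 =n^2 + 3*n - 10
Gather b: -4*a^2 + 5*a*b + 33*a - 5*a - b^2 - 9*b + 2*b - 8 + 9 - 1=-4*a^2 + 28*a - b^2 + b*(5*a - 7)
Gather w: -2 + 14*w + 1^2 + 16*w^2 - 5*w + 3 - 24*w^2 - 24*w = -8*w^2 - 15*w + 2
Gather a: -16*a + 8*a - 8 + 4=-8*a - 4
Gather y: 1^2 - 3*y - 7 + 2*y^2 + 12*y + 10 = 2*y^2 + 9*y + 4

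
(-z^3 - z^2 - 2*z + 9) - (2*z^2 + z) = -z^3 - 3*z^2 - 3*z + 9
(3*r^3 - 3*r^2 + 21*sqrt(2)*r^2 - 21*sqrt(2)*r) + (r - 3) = 3*r^3 - 3*r^2 + 21*sqrt(2)*r^2 - 21*sqrt(2)*r + r - 3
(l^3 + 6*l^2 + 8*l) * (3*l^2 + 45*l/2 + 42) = 3*l^5 + 81*l^4/2 + 201*l^3 + 432*l^2 + 336*l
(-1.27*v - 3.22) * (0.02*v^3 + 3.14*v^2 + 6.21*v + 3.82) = -0.0254*v^4 - 4.0522*v^3 - 17.9975*v^2 - 24.8476*v - 12.3004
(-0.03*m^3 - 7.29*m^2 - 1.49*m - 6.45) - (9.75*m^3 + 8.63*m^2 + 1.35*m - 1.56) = -9.78*m^3 - 15.92*m^2 - 2.84*m - 4.89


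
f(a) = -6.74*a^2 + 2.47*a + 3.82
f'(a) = 2.47 - 13.48*a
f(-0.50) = 0.90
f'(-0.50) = 9.21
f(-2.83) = -57.15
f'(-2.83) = 40.62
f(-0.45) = 1.34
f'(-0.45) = 8.54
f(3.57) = -73.26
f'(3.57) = -45.65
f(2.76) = -40.71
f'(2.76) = -34.73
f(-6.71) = -316.22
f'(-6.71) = 92.92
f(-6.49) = -296.10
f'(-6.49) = 89.96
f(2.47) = -31.20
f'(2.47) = -30.83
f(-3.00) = -64.25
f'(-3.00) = 42.91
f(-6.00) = -253.64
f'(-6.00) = 83.35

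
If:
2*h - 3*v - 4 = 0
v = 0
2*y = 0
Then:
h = 2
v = 0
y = 0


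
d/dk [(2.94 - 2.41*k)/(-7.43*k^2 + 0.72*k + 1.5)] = (-17.9063*k^2 + 43.6884*k - 5.7318)/(55.2049*k^4 - 10.6992*k^3 - 21.7716*k^2 + 2.16*k + 2.25)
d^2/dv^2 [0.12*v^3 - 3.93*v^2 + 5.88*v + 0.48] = 0.72*v - 7.86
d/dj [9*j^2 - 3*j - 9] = 18*j - 3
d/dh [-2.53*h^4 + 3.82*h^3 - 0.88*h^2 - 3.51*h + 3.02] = -10.12*h^3 + 11.46*h^2 - 1.76*h - 3.51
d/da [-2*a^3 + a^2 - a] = -6*a^2 + 2*a - 1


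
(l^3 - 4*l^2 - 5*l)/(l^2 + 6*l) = (l^2 - 4*l - 5)/(l + 6)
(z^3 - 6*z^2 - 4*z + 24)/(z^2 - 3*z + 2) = (z^2 - 4*z - 12)/(z - 1)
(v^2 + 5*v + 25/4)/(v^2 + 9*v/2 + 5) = (v + 5/2)/(v + 2)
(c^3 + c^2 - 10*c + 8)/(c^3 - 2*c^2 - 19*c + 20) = (c - 2)/(c - 5)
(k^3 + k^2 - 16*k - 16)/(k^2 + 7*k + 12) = (k^2 - 3*k - 4)/(k + 3)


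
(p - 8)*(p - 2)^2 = p^3 - 12*p^2 + 36*p - 32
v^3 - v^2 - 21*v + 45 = (v - 3)^2*(v + 5)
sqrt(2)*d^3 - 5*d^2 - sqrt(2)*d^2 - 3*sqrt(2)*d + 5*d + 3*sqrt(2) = (d - 1)*(d - 3*sqrt(2))*(sqrt(2)*d + 1)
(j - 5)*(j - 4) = j^2 - 9*j + 20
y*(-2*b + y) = -2*b*y + y^2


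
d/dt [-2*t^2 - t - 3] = -4*t - 1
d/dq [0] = 0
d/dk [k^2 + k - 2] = 2*k + 1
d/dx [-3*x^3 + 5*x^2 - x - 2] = -9*x^2 + 10*x - 1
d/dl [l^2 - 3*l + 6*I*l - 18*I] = 2*l - 3 + 6*I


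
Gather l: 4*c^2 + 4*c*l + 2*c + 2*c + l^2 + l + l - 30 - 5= 4*c^2 + 4*c + l^2 + l*(4*c + 2) - 35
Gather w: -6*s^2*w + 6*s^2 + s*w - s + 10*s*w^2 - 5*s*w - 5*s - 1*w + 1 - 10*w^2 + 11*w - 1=6*s^2 - 6*s + w^2*(10*s - 10) + w*(-6*s^2 - 4*s + 10)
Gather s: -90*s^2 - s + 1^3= -90*s^2 - s + 1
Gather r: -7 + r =r - 7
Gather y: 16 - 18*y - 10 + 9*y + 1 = 7 - 9*y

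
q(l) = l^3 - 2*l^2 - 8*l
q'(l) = 3*l^2 - 4*l - 8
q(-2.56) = -9.40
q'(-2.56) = 21.90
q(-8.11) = -600.08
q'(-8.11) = 221.76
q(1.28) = -11.42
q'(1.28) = -8.20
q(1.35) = -11.98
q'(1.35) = -7.93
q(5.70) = 74.61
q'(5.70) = 66.67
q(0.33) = -2.82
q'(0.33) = -8.99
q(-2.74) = -13.67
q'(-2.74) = 25.48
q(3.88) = -2.74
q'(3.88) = 21.64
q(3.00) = -15.00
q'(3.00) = 7.00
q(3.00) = -15.00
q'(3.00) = 7.00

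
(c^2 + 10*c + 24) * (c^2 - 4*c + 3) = c^4 + 6*c^3 - 13*c^2 - 66*c + 72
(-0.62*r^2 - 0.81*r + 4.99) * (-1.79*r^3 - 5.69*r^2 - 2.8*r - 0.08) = 1.1098*r^5 + 4.9777*r^4 - 2.5872*r^3 - 26.0755*r^2 - 13.9072*r - 0.3992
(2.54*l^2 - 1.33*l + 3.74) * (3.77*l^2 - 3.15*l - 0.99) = 9.5758*l^4 - 13.0151*l^3 + 15.7747*l^2 - 10.4643*l - 3.7026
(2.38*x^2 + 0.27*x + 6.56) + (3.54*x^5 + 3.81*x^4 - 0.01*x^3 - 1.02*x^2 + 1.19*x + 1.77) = 3.54*x^5 + 3.81*x^4 - 0.01*x^3 + 1.36*x^2 + 1.46*x + 8.33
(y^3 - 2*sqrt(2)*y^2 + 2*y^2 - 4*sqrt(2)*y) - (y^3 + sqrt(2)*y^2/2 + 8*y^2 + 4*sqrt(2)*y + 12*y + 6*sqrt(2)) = -6*y^2 - 5*sqrt(2)*y^2/2 - 12*y - 8*sqrt(2)*y - 6*sqrt(2)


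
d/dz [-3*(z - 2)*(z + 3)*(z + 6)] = 3*z*(-3*z - 14)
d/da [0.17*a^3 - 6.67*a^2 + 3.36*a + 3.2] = 0.51*a^2 - 13.34*a + 3.36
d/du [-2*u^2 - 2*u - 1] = -4*u - 2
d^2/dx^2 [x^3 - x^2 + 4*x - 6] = 6*x - 2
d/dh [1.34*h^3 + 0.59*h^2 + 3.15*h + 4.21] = 4.02*h^2 + 1.18*h + 3.15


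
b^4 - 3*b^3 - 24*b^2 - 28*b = b*(b - 7)*(b + 2)^2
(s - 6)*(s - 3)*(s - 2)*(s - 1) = s^4 - 12*s^3 + 47*s^2 - 72*s + 36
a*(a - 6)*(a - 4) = a^3 - 10*a^2 + 24*a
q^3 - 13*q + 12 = (q - 3)*(q - 1)*(q + 4)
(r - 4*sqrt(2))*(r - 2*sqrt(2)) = r^2 - 6*sqrt(2)*r + 16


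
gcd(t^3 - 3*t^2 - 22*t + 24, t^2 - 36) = t - 6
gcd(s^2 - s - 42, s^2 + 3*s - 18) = s + 6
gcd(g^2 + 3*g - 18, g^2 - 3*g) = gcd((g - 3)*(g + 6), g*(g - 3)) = g - 3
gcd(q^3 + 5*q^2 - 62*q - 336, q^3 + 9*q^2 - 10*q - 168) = q^2 + 13*q + 42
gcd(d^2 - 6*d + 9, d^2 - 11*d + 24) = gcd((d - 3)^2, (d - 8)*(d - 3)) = d - 3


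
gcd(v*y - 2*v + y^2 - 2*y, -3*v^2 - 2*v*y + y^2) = v + y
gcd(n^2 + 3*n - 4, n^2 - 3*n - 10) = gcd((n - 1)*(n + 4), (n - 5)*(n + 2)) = 1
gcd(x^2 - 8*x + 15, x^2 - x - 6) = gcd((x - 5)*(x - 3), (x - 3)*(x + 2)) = x - 3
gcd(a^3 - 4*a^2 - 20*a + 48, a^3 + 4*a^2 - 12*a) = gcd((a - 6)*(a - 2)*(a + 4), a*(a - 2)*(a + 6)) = a - 2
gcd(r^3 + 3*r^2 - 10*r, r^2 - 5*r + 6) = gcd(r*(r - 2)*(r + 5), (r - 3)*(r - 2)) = r - 2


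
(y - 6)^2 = y^2 - 12*y + 36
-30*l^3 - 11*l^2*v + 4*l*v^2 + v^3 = (-3*l + v)*(2*l + v)*(5*l + v)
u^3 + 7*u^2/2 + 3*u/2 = u*(u + 1/2)*(u + 3)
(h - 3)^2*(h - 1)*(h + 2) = h^4 - 5*h^3 + h^2 + 21*h - 18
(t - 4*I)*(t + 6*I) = t^2 + 2*I*t + 24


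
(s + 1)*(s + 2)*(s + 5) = s^3 + 8*s^2 + 17*s + 10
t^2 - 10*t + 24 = (t - 6)*(t - 4)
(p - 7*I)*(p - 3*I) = p^2 - 10*I*p - 21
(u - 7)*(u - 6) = u^2 - 13*u + 42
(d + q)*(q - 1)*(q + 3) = d*q^2 + 2*d*q - 3*d + q^3 + 2*q^2 - 3*q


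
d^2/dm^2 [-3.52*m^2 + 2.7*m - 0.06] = -7.04000000000000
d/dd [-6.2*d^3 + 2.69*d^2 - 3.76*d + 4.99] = -18.6*d^2 + 5.38*d - 3.76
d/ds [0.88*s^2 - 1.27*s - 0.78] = 1.76*s - 1.27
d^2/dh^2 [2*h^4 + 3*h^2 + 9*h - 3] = 24*h^2 + 6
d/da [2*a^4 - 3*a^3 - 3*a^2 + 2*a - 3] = 8*a^3 - 9*a^2 - 6*a + 2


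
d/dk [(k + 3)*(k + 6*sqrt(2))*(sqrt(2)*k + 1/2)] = 3*sqrt(2)*k^2 + 6*sqrt(2)*k + 25*k + 3*sqrt(2) + 75/2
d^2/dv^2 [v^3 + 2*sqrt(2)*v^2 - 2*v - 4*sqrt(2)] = 6*v + 4*sqrt(2)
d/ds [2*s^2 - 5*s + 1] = 4*s - 5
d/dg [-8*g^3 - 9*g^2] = 6*g*(-4*g - 3)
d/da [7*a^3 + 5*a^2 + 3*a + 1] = 21*a^2 + 10*a + 3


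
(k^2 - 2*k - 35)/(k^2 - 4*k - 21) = (k + 5)/(k + 3)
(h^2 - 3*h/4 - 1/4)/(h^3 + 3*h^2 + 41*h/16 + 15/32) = 8*(h - 1)/(8*h^2 + 22*h + 15)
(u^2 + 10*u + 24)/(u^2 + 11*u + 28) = (u + 6)/(u + 7)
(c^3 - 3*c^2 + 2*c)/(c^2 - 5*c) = (c^2 - 3*c + 2)/(c - 5)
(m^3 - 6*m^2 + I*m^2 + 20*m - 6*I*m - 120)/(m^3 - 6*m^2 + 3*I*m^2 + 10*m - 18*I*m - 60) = (m - 4*I)/(m - 2*I)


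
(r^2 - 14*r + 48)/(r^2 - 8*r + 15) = (r^2 - 14*r + 48)/(r^2 - 8*r + 15)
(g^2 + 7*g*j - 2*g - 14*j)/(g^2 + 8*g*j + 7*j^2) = (g - 2)/(g + j)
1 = 1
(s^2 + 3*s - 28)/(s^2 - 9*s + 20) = (s + 7)/(s - 5)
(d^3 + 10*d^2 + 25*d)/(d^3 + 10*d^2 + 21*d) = (d^2 + 10*d + 25)/(d^2 + 10*d + 21)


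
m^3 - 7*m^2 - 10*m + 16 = (m - 8)*(m - 1)*(m + 2)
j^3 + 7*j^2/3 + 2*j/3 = j*(j + 1/3)*(j + 2)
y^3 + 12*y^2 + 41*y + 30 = (y + 1)*(y + 5)*(y + 6)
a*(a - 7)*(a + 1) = a^3 - 6*a^2 - 7*a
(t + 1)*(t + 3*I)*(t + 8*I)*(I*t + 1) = I*t^4 - 10*t^3 + I*t^3 - 10*t^2 - 13*I*t^2 - 24*t - 13*I*t - 24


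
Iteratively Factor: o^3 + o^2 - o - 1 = (o - 1)*(o^2 + 2*o + 1) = (o - 1)*(o + 1)*(o + 1)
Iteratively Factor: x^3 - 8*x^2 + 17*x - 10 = (x - 5)*(x^2 - 3*x + 2) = (x - 5)*(x - 2)*(x - 1)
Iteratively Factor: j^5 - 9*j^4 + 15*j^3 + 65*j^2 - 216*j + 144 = (j - 4)*(j^4 - 5*j^3 - 5*j^2 + 45*j - 36) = (j - 4)*(j - 1)*(j^3 - 4*j^2 - 9*j + 36) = (j - 4)*(j - 1)*(j + 3)*(j^2 - 7*j + 12) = (j - 4)^2*(j - 1)*(j + 3)*(j - 3)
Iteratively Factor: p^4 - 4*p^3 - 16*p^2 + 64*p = (p - 4)*(p^3 - 16*p) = (p - 4)^2*(p^2 + 4*p) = (p - 4)^2*(p + 4)*(p)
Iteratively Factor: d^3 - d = (d)*(d^2 - 1) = d*(d + 1)*(d - 1)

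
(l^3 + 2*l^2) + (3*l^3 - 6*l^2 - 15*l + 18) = 4*l^3 - 4*l^2 - 15*l + 18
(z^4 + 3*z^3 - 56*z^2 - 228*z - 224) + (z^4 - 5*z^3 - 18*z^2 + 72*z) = 2*z^4 - 2*z^3 - 74*z^2 - 156*z - 224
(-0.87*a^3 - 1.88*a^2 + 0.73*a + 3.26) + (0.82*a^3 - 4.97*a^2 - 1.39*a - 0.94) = -0.05*a^3 - 6.85*a^2 - 0.66*a + 2.32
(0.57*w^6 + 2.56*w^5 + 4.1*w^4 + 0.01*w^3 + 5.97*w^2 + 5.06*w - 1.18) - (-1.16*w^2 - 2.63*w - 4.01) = 0.57*w^6 + 2.56*w^5 + 4.1*w^4 + 0.01*w^3 + 7.13*w^2 + 7.69*w + 2.83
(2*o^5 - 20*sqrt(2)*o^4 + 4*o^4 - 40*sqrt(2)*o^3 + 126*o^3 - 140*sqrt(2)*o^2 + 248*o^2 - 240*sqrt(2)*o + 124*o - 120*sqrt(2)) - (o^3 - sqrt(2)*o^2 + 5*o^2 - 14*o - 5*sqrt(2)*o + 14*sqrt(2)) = 2*o^5 - 20*sqrt(2)*o^4 + 4*o^4 - 40*sqrt(2)*o^3 + 125*o^3 - 139*sqrt(2)*o^2 + 243*o^2 - 235*sqrt(2)*o + 138*o - 134*sqrt(2)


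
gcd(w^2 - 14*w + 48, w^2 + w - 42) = w - 6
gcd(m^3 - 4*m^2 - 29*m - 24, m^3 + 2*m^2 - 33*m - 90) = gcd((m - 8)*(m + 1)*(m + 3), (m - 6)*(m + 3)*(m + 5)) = m + 3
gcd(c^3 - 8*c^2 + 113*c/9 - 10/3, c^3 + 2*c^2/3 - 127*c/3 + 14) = c^2 - 19*c/3 + 2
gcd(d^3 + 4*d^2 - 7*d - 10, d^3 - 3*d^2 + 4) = d^2 - d - 2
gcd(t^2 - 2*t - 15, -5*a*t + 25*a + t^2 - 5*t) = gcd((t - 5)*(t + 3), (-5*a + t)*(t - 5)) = t - 5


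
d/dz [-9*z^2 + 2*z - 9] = 2 - 18*z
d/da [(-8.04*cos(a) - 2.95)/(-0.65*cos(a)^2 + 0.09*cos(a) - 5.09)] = (5.226*cos(a)^2 + 3.835*cos(a) - 41.1891)*sin(a)/(0.4225*cos(a)^4 - 0.117*cos(a)^3 + 6.6251*cos(a)^2 - 0.9162*cos(a) + 25.9081)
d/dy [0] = 0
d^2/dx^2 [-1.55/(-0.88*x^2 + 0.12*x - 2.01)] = (-2.40064*x^2 + 0.32736*x + 1.55*(1.76*x - 0.12)*(3.52*x - 0.24) - 5.48328)/(0.88*x^2 - 0.12*x + 2.01)^3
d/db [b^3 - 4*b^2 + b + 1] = 3*b^2 - 8*b + 1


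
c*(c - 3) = c^2 - 3*c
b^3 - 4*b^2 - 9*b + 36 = (b - 4)*(b - 3)*(b + 3)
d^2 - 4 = (d - 2)*(d + 2)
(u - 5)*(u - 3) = u^2 - 8*u + 15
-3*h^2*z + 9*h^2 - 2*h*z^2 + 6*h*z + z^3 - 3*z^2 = (-3*h + z)*(h + z)*(z - 3)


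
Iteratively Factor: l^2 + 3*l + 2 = (l + 2)*(l + 1)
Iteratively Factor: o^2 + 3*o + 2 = (o + 2)*(o + 1)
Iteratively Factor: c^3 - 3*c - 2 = (c - 2)*(c^2 + 2*c + 1) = (c - 2)*(c + 1)*(c + 1)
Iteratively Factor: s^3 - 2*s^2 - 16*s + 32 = (s - 4)*(s^2 + 2*s - 8) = (s - 4)*(s - 2)*(s + 4)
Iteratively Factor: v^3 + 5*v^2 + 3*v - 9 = (v + 3)*(v^2 + 2*v - 3) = (v - 1)*(v + 3)*(v + 3)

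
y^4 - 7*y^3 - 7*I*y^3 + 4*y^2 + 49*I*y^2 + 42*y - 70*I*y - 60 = (y - 5)*(y - 2)*(y - 6*I)*(y - I)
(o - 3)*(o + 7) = o^2 + 4*o - 21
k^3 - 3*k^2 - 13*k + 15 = (k - 5)*(k - 1)*(k + 3)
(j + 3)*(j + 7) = j^2 + 10*j + 21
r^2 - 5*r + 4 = (r - 4)*(r - 1)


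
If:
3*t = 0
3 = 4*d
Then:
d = 3/4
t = 0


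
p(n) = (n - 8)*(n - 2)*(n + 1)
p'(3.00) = -21.00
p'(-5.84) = 213.44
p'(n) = (n - 8)*(n - 2) + (n - 8)*(n + 1) + (n - 2)*(n + 1) = 3*n^2 - 18*n + 6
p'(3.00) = -21.00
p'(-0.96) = 26.04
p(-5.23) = -404.61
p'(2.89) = -20.96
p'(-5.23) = 182.20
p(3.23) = -24.82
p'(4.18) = -16.82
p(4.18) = -43.14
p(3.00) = -20.00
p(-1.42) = -13.53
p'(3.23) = -20.84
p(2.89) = -17.69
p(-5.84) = -525.17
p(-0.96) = 1.06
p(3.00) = -20.00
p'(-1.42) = 37.61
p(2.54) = -10.44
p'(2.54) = -20.37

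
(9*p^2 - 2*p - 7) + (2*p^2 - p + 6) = 11*p^2 - 3*p - 1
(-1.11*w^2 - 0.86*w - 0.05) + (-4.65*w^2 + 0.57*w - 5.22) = -5.76*w^2 - 0.29*w - 5.27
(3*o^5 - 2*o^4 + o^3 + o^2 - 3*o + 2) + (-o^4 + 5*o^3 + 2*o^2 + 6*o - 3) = 3*o^5 - 3*o^4 + 6*o^3 + 3*o^2 + 3*o - 1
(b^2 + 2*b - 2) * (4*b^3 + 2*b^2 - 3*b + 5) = 4*b^5 + 10*b^4 - 7*b^3 - 5*b^2 + 16*b - 10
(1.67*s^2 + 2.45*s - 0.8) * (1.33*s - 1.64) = 2.2211*s^3 + 0.519700000000001*s^2 - 5.082*s + 1.312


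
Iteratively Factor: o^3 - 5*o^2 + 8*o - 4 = (o - 2)*(o^2 - 3*o + 2) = (o - 2)^2*(o - 1)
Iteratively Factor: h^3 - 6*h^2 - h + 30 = (h - 5)*(h^2 - h - 6) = (h - 5)*(h - 3)*(h + 2)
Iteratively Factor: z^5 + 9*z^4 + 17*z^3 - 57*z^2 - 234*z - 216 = (z - 3)*(z^4 + 12*z^3 + 53*z^2 + 102*z + 72) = (z - 3)*(z + 2)*(z^3 + 10*z^2 + 33*z + 36) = (z - 3)*(z + 2)*(z + 3)*(z^2 + 7*z + 12) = (z - 3)*(z + 2)*(z + 3)^2*(z + 4)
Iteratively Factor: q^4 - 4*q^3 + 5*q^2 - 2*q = (q)*(q^3 - 4*q^2 + 5*q - 2) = q*(q - 1)*(q^2 - 3*q + 2) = q*(q - 2)*(q - 1)*(q - 1)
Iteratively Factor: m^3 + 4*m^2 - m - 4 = (m + 4)*(m^2 - 1) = (m - 1)*(m + 4)*(m + 1)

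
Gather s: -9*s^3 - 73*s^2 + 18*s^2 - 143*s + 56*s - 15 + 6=-9*s^3 - 55*s^2 - 87*s - 9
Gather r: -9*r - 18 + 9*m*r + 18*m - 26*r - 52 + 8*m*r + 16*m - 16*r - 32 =34*m + r*(17*m - 51) - 102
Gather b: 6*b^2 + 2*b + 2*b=6*b^2 + 4*b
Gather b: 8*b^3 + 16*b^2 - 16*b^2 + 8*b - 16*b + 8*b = 8*b^3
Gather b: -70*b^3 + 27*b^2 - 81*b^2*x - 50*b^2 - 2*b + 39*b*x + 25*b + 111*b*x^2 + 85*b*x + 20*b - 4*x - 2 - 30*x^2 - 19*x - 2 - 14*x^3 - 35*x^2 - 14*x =-70*b^3 + b^2*(-81*x - 23) + b*(111*x^2 + 124*x + 43) - 14*x^3 - 65*x^2 - 37*x - 4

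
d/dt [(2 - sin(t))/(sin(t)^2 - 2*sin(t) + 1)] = (sin(t) - 3)*cos(t)/(sin(t) - 1)^3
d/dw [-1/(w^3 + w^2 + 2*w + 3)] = (3*w^2 + 2*w + 2)/(w^3 + w^2 + 2*w + 3)^2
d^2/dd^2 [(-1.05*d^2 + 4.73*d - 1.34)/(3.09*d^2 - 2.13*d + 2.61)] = (76.5034560000001*d^3 - 25.957854*d^2 - 175.964994*d + 47.740608)/(29.503629*d^6 - 61.012359*d^5 + 116.818686*d^4 - 112.733019*d^3 + 98.672094*d^2 - 43.529319*d + 17.779581)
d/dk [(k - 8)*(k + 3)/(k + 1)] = (k^2 + 2*k + 19)/(k^2 + 2*k + 1)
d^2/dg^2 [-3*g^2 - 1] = -6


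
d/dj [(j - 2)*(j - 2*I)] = 2*j - 2 - 2*I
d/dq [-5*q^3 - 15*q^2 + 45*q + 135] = -15*q^2 - 30*q + 45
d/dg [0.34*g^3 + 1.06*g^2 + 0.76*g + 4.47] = 1.02*g^2 + 2.12*g + 0.76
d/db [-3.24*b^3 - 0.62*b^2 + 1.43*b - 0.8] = -9.72*b^2 - 1.24*b + 1.43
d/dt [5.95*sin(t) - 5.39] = 5.95*cos(t)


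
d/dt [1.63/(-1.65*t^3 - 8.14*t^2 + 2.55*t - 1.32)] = (8.0685*t^2 + 26.5364*t - 4.1565)/(1.65*t^3 + 8.14*t^2 - 2.55*t + 1.32)^2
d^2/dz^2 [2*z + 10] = 0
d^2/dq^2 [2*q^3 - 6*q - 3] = 12*q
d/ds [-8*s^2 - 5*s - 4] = -16*s - 5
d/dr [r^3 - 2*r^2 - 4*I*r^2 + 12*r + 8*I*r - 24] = 3*r^2 - 4*r - 8*I*r + 12 + 8*I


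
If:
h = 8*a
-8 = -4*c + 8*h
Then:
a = h/8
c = 2*h + 2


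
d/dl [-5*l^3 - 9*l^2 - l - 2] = -15*l^2 - 18*l - 1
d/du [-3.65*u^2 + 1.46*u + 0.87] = 1.46 - 7.3*u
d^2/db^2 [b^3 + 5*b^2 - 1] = 6*b + 10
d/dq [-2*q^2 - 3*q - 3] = -4*q - 3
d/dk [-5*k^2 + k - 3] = 1 - 10*k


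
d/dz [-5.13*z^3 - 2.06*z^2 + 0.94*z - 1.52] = -15.39*z^2 - 4.12*z + 0.94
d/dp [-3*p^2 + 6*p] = 6 - 6*p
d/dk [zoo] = 0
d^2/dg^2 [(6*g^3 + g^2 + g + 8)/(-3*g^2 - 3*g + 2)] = 4*(-45*g^3 - 63*g^2 - 153*g - 65)/(27*g^6 + 81*g^5 + 27*g^4 - 81*g^3 - 18*g^2 + 36*g - 8)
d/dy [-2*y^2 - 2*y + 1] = -4*y - 2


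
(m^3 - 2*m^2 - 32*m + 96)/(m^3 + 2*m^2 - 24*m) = (m - 4)/m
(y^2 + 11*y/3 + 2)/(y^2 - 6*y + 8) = (y^2 + 11*y/3 + 2)/(y^2 - 6*y + 8)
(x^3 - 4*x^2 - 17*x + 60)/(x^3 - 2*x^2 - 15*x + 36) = (x - 5)/(x - 3)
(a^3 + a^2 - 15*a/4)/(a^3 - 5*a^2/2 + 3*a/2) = (a + 5/2)/(a - 1)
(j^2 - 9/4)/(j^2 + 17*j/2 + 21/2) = (j - 3/2)/(j + 7)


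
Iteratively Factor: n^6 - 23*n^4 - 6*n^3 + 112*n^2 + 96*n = (n + 2)*(n^5 - 2*n^4 - 19*n^3 + 32*n^2 + 48*n) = (n + 1)*(n + 2)*(n^4 - 3*n^3 - 16*n^2 + 48*n) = (n + 1)*(n + 2)*(n + 4)*(n^3 - 7*n^2 + 12*n) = n*(n + 1)*(n + 2)*(n + 4)*(n^2 - 7*n + 12) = n*(n - 4)*(n + 1)*(n + 2)*(n + 4)*(n - 3)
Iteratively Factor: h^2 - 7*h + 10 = (h - 5)*(h - 2)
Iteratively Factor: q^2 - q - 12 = (q + 3)*(q - 4)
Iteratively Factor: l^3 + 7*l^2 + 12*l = (l + 4)*(l^2 + 3*l) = (l + 3)*(l + 4)*(l)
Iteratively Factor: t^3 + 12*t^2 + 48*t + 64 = (t + 4)*(t^2 + 8*t + 16) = (t + 4)^2*(t + 4)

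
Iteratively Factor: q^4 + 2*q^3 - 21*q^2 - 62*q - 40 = (q + 4)*(q^3 - 2*q^2 - 13*q - 10) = (q - 5)*(q + 4)*(q^2 + 3*q + 2) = (q - 5)*(q + 2)*(q + 4)*(q + 1)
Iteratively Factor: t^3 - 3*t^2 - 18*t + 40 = (t + 4)*(t^2 - 7*t + 10) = (t - 2)*(t + 4)*(t - 5)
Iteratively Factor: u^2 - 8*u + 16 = (u - 4)*(u - 4)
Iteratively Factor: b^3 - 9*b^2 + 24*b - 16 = (b - 4)*(b^2 - 5*b + 4) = (b - 4)^2*(b - 1)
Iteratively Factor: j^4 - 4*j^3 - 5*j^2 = (j - 5)*(j^3 + j^2) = j*(j - 5)*(j^2 + j) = j^2*(j - 5)*(j + 1)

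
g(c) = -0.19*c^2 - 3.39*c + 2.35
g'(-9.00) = 0.03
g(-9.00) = 17.47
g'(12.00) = -7.95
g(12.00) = -65.69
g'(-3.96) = -1.89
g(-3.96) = 12.79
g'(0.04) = -3.41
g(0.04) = 2.21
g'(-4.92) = -1.52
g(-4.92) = 14.43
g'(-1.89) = -2.67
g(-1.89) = 8.08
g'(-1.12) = -2.96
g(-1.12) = 5.91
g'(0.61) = -3.62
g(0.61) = 0.21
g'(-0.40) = -3.24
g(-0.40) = 3.68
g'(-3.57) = -2.03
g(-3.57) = 12.03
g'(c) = -0.38*c - 3.39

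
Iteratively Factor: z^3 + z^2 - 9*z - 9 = (z + 1)*(z^2 - 9) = (z + 1)*(z + 3)*(z - 3)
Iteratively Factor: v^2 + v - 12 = (v - 3)*(v + 4)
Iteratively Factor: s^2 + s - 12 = (s + 4)*(s - 3)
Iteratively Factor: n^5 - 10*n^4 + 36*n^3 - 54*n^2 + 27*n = (n - 3)*(n^4 - 7*n^3 + 15*n^2 - 9*n) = (n - 3)^2*(n^3 - 4*n^2 + 3*n) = (n - 3)^3*(n^2 - n) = (n - 3)^3*(n - 1)*(n)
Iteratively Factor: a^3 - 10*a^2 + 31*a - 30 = (a - 3)*(a^2 - 7*a + 10) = (a - 3)*(a - 2)*(a - 5)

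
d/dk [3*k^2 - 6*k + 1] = 6*k - 6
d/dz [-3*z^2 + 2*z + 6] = 2 - 6*z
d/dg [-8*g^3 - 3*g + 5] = -24*g^2 - 3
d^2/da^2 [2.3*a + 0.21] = 0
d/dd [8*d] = 8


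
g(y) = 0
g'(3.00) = 0.00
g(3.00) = 0.00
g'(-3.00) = 0.00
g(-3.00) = 0.00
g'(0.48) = 0.00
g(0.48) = 0.00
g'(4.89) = 0.00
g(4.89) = 0.00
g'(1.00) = 0.00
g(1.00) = 0.00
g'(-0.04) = 0.00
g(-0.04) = 0.00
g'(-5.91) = 0.00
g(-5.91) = 0.00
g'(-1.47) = 0.00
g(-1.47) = 0.00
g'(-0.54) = 0.00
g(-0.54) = 0.00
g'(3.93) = 0.00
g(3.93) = 0.00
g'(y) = 0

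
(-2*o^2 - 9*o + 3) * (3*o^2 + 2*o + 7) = -6*o^4 - 31*o^3 - 23*o^2 - 57*o + 21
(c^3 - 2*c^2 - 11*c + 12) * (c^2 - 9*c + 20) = c^5 - 11*c^4 + 27*c^3 + 71*c^2 - 328*c + 240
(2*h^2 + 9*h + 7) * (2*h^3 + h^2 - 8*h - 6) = 4*h^5 + 20*h^4 + 7*h^3 - 77*h^2 - 110*h - 42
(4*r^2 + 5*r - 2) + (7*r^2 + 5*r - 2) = 11*r^2 + 10*r - 4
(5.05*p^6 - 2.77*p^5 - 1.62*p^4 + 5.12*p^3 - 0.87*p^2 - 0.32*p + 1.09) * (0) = 0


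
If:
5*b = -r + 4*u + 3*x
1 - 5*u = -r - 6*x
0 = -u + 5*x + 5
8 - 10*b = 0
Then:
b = 4/5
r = 62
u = 15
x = 2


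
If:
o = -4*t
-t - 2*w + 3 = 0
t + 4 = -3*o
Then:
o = -16/11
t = 4/11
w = 29/22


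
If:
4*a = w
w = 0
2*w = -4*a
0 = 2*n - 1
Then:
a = 0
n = 1/2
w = 0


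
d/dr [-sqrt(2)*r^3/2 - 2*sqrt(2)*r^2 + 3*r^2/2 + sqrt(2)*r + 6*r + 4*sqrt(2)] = -3*sqrt(2)*r^2/2 - 4*sqrt(2)*r + 3*r + sqrt(2) + 6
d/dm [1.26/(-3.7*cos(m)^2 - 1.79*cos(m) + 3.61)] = -(9.324*cos(m) + 2.2554)*sin(m)/(3.7*cos(m)^2 + 1.79*cos(m) - 3.61)^2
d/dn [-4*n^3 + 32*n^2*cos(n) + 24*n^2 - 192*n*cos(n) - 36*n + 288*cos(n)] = -32*n^2*sin(n) - 12*n^2 + 192*n*sin(n) + 64*n*cos(n) + 48*n - 288*sin(n) - 192*cos(n) - 36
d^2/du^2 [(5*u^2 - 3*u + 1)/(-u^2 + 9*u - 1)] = 4*(-21*u^3 + 6*u^2 + 9*u - 29)/(u^6 - 27*u^5 + 246*u^4 - 783*u^3 + 246*u^2 - 27*u + 1)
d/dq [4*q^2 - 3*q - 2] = 8*q - 3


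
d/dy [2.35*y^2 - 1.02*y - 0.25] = 4.7*y - 1.02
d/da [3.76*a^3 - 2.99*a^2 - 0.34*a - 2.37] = 11.28*a^2 - 5.98*a - 0.34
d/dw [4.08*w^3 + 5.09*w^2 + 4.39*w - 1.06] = 12.24*w^2 + 10.18*w + 4.39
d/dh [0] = 0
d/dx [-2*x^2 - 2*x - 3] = -4*x - 2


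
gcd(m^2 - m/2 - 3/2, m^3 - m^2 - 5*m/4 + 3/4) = m^2 - m/2 - 3/2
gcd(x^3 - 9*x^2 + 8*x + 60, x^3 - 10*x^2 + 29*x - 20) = x - 5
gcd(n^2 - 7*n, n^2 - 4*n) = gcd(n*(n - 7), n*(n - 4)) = n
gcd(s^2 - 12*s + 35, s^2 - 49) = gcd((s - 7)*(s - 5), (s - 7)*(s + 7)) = s - 7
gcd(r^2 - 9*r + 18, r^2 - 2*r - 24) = r - 6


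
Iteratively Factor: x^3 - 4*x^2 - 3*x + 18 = (x + 2)*(x^2 - 6*x + 9) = (x - 3)*(x + 2)*(x - 3)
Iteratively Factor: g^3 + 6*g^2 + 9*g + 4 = (g + 4)*(g^2 + 2*g + 1) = (g + 1)*(g + 4)*(g + 1)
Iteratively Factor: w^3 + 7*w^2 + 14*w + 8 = (w + 1)*(w^2 + 6*w + 8) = (w + 1)*(w + 4)*(w + 2)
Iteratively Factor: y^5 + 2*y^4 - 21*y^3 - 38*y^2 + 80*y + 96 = (y - 4)*(y^4 + 6*y^3 + 3*y^2 - 26*y - 24) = (y - 4)*(y - 2)*(y^3 + 8*y^2 + 19*y + 12) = (y - 4)*(y - 2)*(y + 4)*(y^2 + 4*y + 3) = (y - 4)*(y - 2)*(y + 3)*(y + 4)*(y + 1)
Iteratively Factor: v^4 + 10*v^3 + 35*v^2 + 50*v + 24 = (v + 3)*(v^3 + 7*v^2 + 14*v + 8) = (v + 2)*(v + 3)*(v^2 + 5*v + 4) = (v + 2)*(v + 3)*(v + 4)*(v + 1)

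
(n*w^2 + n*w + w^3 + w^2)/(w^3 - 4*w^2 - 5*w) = (n + w)/(w - 5)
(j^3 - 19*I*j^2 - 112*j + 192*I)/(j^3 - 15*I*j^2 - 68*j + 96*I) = (j - 8*I)/(j - 4*I)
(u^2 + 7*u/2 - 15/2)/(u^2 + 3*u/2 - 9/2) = (u + 5)/(u + 3)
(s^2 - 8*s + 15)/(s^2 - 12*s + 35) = (s - 3)/(s - 7)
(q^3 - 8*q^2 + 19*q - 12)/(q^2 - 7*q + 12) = q - 1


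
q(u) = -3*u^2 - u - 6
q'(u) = -6*u - 1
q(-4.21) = -54.96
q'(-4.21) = 24.26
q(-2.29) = -19.44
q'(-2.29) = 12.74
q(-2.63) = -24.12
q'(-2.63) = 14.78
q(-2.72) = -25.48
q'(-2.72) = 15.32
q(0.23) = -6.39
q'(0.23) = -2.38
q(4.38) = -67.93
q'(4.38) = -27.28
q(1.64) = -15.71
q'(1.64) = -10.84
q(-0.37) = -6.04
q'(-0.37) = 1.22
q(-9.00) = -240.00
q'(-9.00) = 53.00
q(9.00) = -258.00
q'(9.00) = -55.00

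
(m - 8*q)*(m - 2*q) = m^2 - 10*m*q + 16*q^2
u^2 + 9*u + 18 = (u + 3)*(u + 6)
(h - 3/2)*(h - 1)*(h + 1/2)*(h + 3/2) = h^4 - h^3/2 - 11*h^2/4 + 9*h/8 + 9/8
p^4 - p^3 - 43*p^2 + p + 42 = (p - 7)*(p - 1)*(p + 1)*(p + 6)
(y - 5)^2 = y^2 - 10*y + 25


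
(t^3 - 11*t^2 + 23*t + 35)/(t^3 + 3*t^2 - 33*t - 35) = (t - 7)/(t + 7)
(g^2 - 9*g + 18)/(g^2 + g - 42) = (g - 3)/(g + 7)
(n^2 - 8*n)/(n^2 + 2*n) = (n - 8)/(n + 2)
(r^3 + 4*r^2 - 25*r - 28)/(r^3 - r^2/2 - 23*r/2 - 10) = 2*(r + 7)/(2*r + 5)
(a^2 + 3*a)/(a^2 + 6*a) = (a + 3)/(a + 6)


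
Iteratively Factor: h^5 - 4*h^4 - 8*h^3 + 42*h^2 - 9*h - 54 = (h - 3)*(h^4 - h^3 - 11*h^2 + 9*h + 18) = (h - 3)*(h - 2)*(h^3 + h^2 - 9*h - 9) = (h - 3)*(h - 2)*(h + 1)*(h^2 - 9) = (h - 3)^2*(h - 2)*(h + 1)*(h + 3)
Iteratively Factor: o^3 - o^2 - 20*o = (o)*(o^2 - o - 20) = o*(o - 5)*(o + 4)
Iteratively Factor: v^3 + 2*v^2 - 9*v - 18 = (v + 3)*(v^2 - v - 6) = (v + 2)*(v + 3)*(v - 3)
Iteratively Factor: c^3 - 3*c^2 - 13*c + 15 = (c - 1)*(c^2 - 2*c - 15) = (c - 1)*(c + 3)*(c - 5)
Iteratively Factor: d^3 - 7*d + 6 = (d + 3)*(d^2 - 3*d + 2) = (d - 2)*(d + 3)*(d - 1)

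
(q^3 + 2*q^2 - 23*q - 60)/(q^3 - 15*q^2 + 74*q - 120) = (q^2 + 7*q + 12)/(q^2 - 10*q + 24)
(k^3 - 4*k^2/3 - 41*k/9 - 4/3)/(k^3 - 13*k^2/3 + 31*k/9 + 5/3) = (3*k + 4)/(3*k - 5)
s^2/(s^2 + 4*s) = s/(s + 4)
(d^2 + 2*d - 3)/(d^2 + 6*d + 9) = (d - 1)/(d + 3)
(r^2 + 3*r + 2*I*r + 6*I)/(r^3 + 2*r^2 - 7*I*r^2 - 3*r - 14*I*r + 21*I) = (r + 2*I)/(r^2 - r*(1 + 7*I) + 7*I)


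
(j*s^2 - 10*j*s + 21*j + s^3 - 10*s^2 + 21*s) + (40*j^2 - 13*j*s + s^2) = 40*j^2 + j*s^2 - 23*j*s + 21*j + s^3 - 9*s^2 + 21*s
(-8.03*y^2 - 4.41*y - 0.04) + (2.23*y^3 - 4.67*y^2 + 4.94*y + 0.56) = 2.23*y^3 - 12.7*y^2 + 0.53*y + 0.52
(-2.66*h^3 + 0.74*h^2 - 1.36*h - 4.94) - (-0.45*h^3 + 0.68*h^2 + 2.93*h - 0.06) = -2.21*h^3 + 0.0599999999999999*h^2 - 4.29*h - 4.88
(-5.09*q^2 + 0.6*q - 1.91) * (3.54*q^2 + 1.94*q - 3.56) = -18.0186*q^4 - 7.7506*q^3 + 12.523*q^2 - 5.8414*q + 6.7996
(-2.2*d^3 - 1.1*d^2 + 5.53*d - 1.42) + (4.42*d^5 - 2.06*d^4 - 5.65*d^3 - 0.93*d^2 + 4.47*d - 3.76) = 4.42*d^5 - 2.06*d^4 - 7.85*d^3 - 2.03*d^2 + 10.0*d - 5.18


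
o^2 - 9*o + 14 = (o - 7)*(o - 2)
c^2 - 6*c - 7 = (c - 7)*(c + 1)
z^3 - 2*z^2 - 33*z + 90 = (z - 5)*(z - 3)*(z + 6)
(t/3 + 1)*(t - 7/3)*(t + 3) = t^3/3 + 11*t^2/9 - 5*t/3 - 7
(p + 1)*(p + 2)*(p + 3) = p^3 + 6*p^2 + 11*p + 6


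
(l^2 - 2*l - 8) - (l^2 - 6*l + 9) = 4*l - 17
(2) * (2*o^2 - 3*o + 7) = 4*o^2 - 6*o + 14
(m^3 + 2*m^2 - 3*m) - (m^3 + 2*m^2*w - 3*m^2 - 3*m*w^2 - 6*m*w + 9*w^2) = -2*m^2*w + 5*m^2 + 3*m*w^2 + 6*m*w - 3*m - 9*w^2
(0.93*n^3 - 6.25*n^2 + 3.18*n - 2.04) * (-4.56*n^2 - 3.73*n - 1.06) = -4.2408*n^5 + 25.0311*n^4 + 7.8259*n^3 + 4.066*n^2 + 4.2384*n + 2.1624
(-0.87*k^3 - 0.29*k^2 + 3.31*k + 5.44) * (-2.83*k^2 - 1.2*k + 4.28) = 2.4621*k^5 + 1.8647*k^4 - 12.7429*k^3 - 20.6084*k^2 + 7.6388*k + 23.2832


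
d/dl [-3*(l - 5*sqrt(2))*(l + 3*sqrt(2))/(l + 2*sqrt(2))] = 3*(-l^2 - 4*sqrt(2)*l - 22)/(l^2 + 4*sqrt(2)*l + 8)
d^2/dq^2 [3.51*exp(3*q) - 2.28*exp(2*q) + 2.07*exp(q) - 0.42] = (31.59*exp(2*q) - 9.12*exp(q) + 2.07)*exp(q)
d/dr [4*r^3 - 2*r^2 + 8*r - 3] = 12*r^2 - 4*r + 8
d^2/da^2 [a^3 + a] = 6*a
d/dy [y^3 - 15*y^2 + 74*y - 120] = 3*y^2 - 30*y + 74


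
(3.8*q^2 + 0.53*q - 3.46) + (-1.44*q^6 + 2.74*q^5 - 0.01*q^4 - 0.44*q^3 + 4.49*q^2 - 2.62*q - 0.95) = -1.44*q^6 + 2.74*q^5 - 0.01*q^4 - 0.44*q^3 + 8.29*q^2 - 2.09*q - 4.41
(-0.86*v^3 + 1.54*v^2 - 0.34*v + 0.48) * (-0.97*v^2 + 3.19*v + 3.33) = 0.8342*v^5 - 4.2372*v^4 + 2.3786*v^3 + 3.578*v^2 + 0.399*v + 1.5984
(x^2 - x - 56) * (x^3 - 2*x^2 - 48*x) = x^5 - 3*x^4 - 102*x^3 + 160*x^2 + 2688*x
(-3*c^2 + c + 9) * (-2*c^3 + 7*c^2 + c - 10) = 6*c^5 - 23*c^4 - 14*c^3 + 94*c^2 - c - 90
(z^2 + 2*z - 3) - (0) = z^2 + 2*z - 3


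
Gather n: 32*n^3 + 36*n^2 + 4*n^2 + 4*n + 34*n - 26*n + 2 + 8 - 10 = 32*n^3 + 40*n^2 + 12*n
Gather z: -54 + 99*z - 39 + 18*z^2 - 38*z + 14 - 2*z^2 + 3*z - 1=16*z^2 + 64*z - 80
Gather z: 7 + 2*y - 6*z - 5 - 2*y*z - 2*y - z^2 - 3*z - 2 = -z^2 + z*(-2*y - 9)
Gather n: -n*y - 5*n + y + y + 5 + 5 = n*(-y - 5) + 2*y + 10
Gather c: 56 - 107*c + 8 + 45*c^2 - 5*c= 45*c^2 - 112*c + 64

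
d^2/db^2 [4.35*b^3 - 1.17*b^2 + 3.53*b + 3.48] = 26.1*b - 2.34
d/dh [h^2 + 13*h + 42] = 2*h + 13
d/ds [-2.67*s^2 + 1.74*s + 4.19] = 1.74 - 5.34*s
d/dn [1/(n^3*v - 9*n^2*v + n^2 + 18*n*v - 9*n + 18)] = (-3*n^2*v + 18*n*v - 2*n - 18*v + 9)/(n^3*v - 9*n^2*v + n^2 + 18*n*v - 9*n + 18)^2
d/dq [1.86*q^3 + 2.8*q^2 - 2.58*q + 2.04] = 5.58*q^2 + 5.6*q - 2.58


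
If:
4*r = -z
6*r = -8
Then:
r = -4/3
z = 16/3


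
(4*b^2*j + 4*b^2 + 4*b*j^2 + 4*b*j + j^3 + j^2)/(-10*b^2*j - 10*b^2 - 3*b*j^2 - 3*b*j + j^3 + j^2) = (-2*b - j)/(5*b - j)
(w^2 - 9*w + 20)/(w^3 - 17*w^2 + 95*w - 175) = (w - 4)/(w^2 - 12*w + 35)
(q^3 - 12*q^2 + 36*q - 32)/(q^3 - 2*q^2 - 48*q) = (q^2 - 4*q + 4)/(q*(q + 6))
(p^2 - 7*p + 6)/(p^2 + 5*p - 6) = (p - 6)/(p + 6)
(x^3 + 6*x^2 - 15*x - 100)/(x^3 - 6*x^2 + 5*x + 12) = (x^2 + 10*x + 25)/(x^2 - 2*x - 3)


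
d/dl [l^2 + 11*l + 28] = 2*l + 11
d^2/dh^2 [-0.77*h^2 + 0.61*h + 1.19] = -1.54000000000000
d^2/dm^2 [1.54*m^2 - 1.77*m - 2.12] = 3.08000000000000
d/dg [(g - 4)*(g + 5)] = 2*g + 1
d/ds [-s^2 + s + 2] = 1 - 2*s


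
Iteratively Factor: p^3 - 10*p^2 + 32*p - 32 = (p - 4)*(p^2 - 6*p + 8) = (p - 4)^2*(p - 2)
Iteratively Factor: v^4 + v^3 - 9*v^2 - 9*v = (v + 3)*(v^3 - 2*v^2 - 3*v) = (v + 1)*(v + 3)*(v^2 - 3*v) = v*(v + 1)*(v + 3)*(v - 3)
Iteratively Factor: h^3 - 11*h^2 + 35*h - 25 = (h - 5)*(h^2 - 6*h + 5) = (h - 5)*(h - 1)*(h - 5)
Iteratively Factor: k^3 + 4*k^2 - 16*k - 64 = (k + 4)*(k^2 - 16) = (k + 4)^2*(k - 4)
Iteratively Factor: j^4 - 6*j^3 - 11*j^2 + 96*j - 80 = (j - 5)*(j^3 - j^2 - 16*j + 16) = (j - 5)*(j - 1)*(j^2 - 16) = (j - 5)*(j - 4)*(j - 1)*(j + 4)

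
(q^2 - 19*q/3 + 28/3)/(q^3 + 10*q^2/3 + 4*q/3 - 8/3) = (3*q^2 - 19*q + 28)/(3*q^3 + 10*q^2 + 4*q - 8)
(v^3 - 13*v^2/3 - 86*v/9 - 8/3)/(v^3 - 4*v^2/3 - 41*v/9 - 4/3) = (v - 6)/(v - 3)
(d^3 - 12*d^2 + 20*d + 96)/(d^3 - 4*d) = (d^2 - 14*d + 48)/(d*(d - 2))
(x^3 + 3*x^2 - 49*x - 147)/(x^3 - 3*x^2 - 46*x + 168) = (x^2 - 4*x - 21)/(x^2 - 10*x + 24)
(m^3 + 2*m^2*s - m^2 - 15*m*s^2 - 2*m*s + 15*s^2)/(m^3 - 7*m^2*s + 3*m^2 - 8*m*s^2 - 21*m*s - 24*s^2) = (-m^3 - 2*m^2*s + m^2 + 15*m*s^2 + 2*m*s - 15*s^2)/(-m^3 + 7*m^2*s - 3*m^2 + 8*m*s^2 + 21*m*s + 24*s^2)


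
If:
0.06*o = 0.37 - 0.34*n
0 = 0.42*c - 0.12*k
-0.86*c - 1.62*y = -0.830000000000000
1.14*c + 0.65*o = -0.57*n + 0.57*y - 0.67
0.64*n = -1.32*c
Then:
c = -0.56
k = -1.95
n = 1.15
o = -0.35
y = 0.81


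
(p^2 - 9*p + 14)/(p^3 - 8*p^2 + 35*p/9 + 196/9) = 9*(p - 2)/(9*p^2 - 9*p - 28)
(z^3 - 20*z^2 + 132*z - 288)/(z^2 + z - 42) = (z^2 - 14*z + 48)/(z + 7)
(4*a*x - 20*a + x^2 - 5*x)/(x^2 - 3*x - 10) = (4*a + x)/(x + 2)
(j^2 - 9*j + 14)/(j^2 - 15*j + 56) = (j - 2)/(j - 8)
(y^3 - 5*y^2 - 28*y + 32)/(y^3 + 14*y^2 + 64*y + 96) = (y^2 - 9*y + 8)/(y^2 + 10*y + 24)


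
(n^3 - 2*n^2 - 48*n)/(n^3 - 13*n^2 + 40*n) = (n + 6)/(n - 5)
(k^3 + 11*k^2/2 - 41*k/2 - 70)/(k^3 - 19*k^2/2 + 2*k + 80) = (k + 7)/(k - 8)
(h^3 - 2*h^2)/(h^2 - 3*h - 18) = h^2*(2 - h)/(-h^2 + 3*h + 18)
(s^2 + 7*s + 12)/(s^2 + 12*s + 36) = (s^2 + 7*s + 12)/(s^2 + 12*s + 36)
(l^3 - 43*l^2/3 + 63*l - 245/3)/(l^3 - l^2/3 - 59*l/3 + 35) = (l^2 - 12*l + 35)/(l^2 + 2*l - 15)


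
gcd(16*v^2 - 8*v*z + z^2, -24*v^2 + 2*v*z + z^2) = -4*v + z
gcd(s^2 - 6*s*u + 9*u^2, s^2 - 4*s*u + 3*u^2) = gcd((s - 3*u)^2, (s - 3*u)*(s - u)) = s - 3*u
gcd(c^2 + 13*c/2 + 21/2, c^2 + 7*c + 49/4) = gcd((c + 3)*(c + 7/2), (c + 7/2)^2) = c + 7/2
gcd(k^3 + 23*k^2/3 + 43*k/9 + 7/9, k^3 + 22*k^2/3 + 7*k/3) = k^2 + 22*k/3 + 7/3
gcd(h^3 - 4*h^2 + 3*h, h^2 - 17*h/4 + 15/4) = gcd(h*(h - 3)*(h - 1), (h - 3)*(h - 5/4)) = h - 3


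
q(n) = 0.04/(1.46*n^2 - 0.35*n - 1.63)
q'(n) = 0.04*(0.35 - 2.92*n)/(1.46*n^2 - 0.35*n - 1.63)^2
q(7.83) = 0.00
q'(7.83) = -0.00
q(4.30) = 0.00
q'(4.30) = -0.00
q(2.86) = 0.00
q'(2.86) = -0.00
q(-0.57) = -0.04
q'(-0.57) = 0.09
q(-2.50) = 0.00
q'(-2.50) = 0.00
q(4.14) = 0.00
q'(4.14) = -0.00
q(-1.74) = 0.01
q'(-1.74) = 0.02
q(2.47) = 0.01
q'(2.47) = -0.01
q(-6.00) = 0.00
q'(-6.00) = 0.00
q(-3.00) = 0.00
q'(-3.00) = 0.00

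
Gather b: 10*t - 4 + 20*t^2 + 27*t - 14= 20*t^2 + 37*t - 18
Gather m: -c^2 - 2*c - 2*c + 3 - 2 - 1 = -c^2 - 4*c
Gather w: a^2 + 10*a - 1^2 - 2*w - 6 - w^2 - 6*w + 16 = a^2 + 10*a - w^2 - 8*w + 9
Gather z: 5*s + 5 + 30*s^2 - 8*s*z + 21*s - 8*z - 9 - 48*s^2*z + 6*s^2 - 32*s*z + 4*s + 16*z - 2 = 36*s^2 + 30*s + z*(-48*s^2 - 40*s + 8) - 6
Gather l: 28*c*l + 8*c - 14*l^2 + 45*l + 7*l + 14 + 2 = 8*c - 14*l^2 + l*(28*c + 52) + 16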